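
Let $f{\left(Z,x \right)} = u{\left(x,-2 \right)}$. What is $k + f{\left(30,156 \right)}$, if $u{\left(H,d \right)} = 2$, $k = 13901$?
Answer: $13903$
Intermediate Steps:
$f{\left(Z,x \right)} = 2$
$k + f{\left(30,156 \right)} = 13901 + 2 = 13903$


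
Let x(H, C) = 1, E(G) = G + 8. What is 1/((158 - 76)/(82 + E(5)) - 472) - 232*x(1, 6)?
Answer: -10383951/44758 ≈ -232.00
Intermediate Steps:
E(G) = 8 + G
1/((158 - 76)/(82 + E(5)) - 472) - 232*x(1, 6) = 1/((158 - 76)/(82 + (8 + 5)) - 472) - 232*1 = 1/(82/(82 + 13) - 472) - 232 = 1/(82/95 - 472) - 232 = 1/(-44758/95) - 232 = -95/44758 - 232 = -10383951/44758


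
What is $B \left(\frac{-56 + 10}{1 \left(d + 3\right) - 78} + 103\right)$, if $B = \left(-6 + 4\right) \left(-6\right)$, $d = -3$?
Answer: $\frac{16160}{13} \approx 1243.1$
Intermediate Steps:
$B = 12$ ($B = \left(-2\right) \left(-6\right) = 12$)
$B \left(\frac{-56 + 10}{1 \left(d + 3\right) - 78} + 103\right) = 12 \left(\frac{-56 + 10}{1 \left(-3 + 3\right) - 78} + 103\right) = 12 \left(- \frac{46}{1 \cdot 0 - 78} + 103\right) = 12 \left(- \frac{46}{0 - 78} + 103\right) = 12 \left(- \frac{46}{-78} + 103\right) = 12 \left(\left(-46\right) \left(- \frac{1}{78}\right) + 103\right) = 12 \left(\frac{23}{39} + 103\right) = 12 \cdot \frac{4040}{39} = \frac{16160}{13}$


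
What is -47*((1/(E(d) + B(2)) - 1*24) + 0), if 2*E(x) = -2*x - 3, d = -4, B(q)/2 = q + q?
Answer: 23594/21 ≈ 1123.5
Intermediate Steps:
B(q) = 4*q (B(q) = 2*(q + q) = 2*(2*q) = 4*q)
E(x) = -3/2 - x (E(x) = (-2*x - 3)/2 = (-3 - 2*x)/2 = -3/2 - x)
-47*((1/(E(d) + B(2)) - 1*24) + 0) = -47*((1/((-3/2 - 1*(-4)) + 4*2) - 1*24) + 0) = -47*((1/((-3/2 + 4) + 8) - 24) + 0) = -47*((1/(5/2 + 8) - 24) + 0) = -47*((1/(21/2) - 24) + 0) = -47*((2/21 - 24) + 0) = -47*(-502/21 + 0) = -47*(-502/21) = 23594/21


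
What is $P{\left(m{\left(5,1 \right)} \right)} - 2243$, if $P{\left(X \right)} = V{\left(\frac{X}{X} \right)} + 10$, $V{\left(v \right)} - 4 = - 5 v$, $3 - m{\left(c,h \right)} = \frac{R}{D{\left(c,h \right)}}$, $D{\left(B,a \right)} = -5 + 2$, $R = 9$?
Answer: $-2234$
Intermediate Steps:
$D{\left(B,a \right)} = -3$
$m{\left(c,h \right)} = 6$ ($m{\left(c,h \right)} = 3 - \frac{9}{-3} = 3 - 9 \left(- \frac{1}{3}\right) = 3 - -3 = 3 + 3 = 6$)
$V{\left(v \right)} = 4 - 5 v$
$P{\left(X \right)} = 9$ ($P{\left(X \right)} = \left(4 - 5 \frac{X}{X}\right) + 10 = \left(4 - 5\right) + 10 = -1 + 10 = 9$)
$P{\left(m{\left(5,1 \right)} \right)} - 2243 = 9 - 2243 = -2234$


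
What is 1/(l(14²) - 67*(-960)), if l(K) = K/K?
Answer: 1/64321 ≈ 1.5547e-5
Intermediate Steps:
l(K) = 1
1/(l(14²) - 67*(-960)) = 1/(1 - 67*(-960)) = 1/(1 + 64320) = 1/64321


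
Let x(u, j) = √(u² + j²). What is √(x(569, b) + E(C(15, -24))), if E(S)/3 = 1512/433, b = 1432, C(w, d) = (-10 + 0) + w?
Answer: √(1964088 + 187489*√2374385)/433 ≈ 39.388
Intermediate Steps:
C(w, d) = -10 + w
x(u, j) = √(j² + u²)
E(S) = 4536/433 (E(S) = 3*(1512/433) = 4536/433)
√(x(569, b) + E(C(15, -24))) = √(√(1432² + 569²) + 4536/433) = √(√(2050624 + 323761) + 4536/433) = √(√2374385 + 4536/433) = √(4536/433 + √2374385)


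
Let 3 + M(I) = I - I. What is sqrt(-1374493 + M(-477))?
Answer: 4*I*sqrt(85906) ≈ 1172.4*I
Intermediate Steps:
M(I) = -3 (M(I) = -3 + (I - I) = -3 + 0 = -3)
sqrt(-1374493 + M(-477)) = sqrt(-1374493 - 3) = sqrt(-1374496) = 4*I*sqrt(85906)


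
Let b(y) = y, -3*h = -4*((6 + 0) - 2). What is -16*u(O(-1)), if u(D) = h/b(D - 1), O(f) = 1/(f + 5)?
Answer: 1024/9 ≈ 113.78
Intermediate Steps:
O(f) = 1/(5 + f)
h = 16/3 (h = -(-4)*((6 + 0) - 2)/3 = -(-4)*(6 - 2)/3 = -(-4)*4/3 = -1/3*(-16) = 16/3 ≈ 5.3333)
u(D) = 16/(3*(-1 + D)) (u(D) = 16/(3*(D - 1)) = 16/(3*(-1 + D)))
-16*u(O(-1)) = -256/(3*(-1 + 1/(5 - 1))) = -256/(3*(-1 + 1/4)) = -256/(3*(-3/4)) = -256*(-4)/(3*3) = -16*(-64/9) = 1024/9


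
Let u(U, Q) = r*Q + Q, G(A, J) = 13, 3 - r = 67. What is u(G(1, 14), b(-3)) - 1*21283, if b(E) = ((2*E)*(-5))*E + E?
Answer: -15424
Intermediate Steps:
r = -64 (r = 3 - 1*67 = 3 - 67 = -64)
b(E) = E - 10*E² (b(E) = (-10*E)*E + E = -10*E² + E = E - 10*E²)
u(U, Q) = -63*Q (u(U, Q) = -64*Q + Q = -63*Q)
u(G(1, 14), b(-3)) - 1*21283 = -(-189)*(1 - 10*(-3)) - 1*21283 = -(-189)*(1 + 30) - 21283 = -(-189)*31 - 21283 = -63*(-93) - 21283 = 5859 - 21283 = -15424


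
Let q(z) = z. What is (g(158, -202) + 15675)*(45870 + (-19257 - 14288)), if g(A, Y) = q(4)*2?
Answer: 193292975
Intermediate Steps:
g(A, Y) = 8 (g(A, Y) = 4*2 = 8)
(g(158, -202) + 15675)*(45870 + (-19257 - 14288)) = (8 + 15675)*(45870 + (-19257 - 14288)) = 15683*(45870 - 33545) = 15683*12325 = 193292975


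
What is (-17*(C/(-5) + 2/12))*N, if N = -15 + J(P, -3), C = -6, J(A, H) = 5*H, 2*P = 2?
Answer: 697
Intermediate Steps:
P = 1 (P = (½)*2 = 1)
N = -30 (N = -15 + 5*(-3) = -15 - 15 = -30)
(-17*(C/(-5) + 2/12))*N = -17*(-6/(-5) + 2/12)*(-30) = -17*(-6*(-⅕) + 2*(1/12))*(-30) = -17*(6/5 + ⅙)*(-30) = -17*41/30*(-30) = -697/30*(-30) = 697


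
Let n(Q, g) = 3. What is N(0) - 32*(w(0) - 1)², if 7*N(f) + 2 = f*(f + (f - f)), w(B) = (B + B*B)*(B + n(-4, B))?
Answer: -226/7 ≈ -32.286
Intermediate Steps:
w(B) = (3 + B)*(B + B²) (w(B) = (B + B*B)*(B + 3) = (B + B²)*(3 + B) = (3 + B)*(B + B²))
N(f) = -2/7 + f²/7 (N(f) = -2/7 + (f*(f + (f - f)))/7 = -2/7 + (f*(f + 0))/7 = -2/7 + (f*f)/7 = -2/7 + f²/7)
N(0) - 32*(w(0) - 1)² = (-2/7 + (⅐)*0²) - 32*(0*(3 + 0² + 4*0) - 1)² = (-2/7 + (⅐)*0) - 32*(0*(3 + 0 + 0) - 1)² = (-2/7 + 0) - 32*(0*3 - 1)² = -2/7 - 32*(0 - 1)² = -2/7 - 32*(-1)² = -2/7 - 32*1 = -2/7 - 32 = -226/7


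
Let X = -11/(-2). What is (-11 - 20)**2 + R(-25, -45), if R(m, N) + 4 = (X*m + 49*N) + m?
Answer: -2821/2 ≈ -1410.5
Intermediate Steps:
X = 11/2 (X = -11*(-1/2) = 11/2 ≈ 5.5000)
R(m, N) = -4 + 49*N + 13*m/2 (R(m, N) = -4 + ((11*m/2 + 49*N) + m) = -4 + ((49*N + 11*m/2) + m) = -4 + (49*N + 13*m/2) = -4 + 49*N + 13*m/2)
(-11 - 20)**2 + R(-25, -45) = (-11 - 20)**2 + (-4 + 49*(-45) + (13/2)*(-25)) = (-31)**2 + (-4 - 2205 - 325/2) = 961 - 4743/2 = -2821/2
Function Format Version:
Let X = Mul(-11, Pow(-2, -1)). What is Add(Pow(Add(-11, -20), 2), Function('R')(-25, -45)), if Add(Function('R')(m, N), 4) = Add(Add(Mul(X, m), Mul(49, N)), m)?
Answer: Rational(-2821, 2) ≈ -1410.5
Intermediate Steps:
X = Rational(11, 2) (X = Mul(-11, Rational(-1, 2)) = Rational(11, 2) ≈ 5.5000)
Function('R')(m, N) = Add(-4, Mul(49, N), Mul(Rational(13, 2), m)) (Function('R')(m, N) = Add(-4, Add(Add(Mul(Rational(11, 2), m), Mul(49, N)), m)) = Add(-4, Add(Add(Mul(49, N), Mul(Rational(11, 2), m)), m)) = Add(-4, Add(Mul(49, N), Mul(Rational(13, 2), m))) = Add(-4, Mul(49, N), Mul(Rational(13, 2), m)))
Add(Pow(Add(-11, -20), 2), Function('R')(-25, -45)) = Add(Pow(Add(-11, -20), 2), Add(-4, Mul(49, -45), Mul(Rational(13, 2), -25))) = Add(Pow(-31, 2), Add(-4, -2205, Rational(-325, 2))) = Add(961, Rational(-4743, 2)) = Rational(-2821, 2)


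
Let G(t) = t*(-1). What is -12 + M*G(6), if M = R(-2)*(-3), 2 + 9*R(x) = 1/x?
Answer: -17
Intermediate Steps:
G(t) = -t
R(x) = -2/9 + 1/(9*x)
M = ⅚ (M = ((⅑)*(1 - 2*(-2))/(-2))*(-3) = ((⅑)*(-½)*(1 + 4))*(-3) = ((⅑)*(-½)*5)*(-3) = -5/18*(-3) = ⅚ ≈ 0.83333)
-12 + M*G(6) = -12 + 5*(-1*6)/6 = -12 + (⅚)*(-6) = -12 - 5 = -17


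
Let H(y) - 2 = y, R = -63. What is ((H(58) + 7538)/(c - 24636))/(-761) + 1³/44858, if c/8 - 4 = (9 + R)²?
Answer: 133935/17068469 ≈ 0.0078469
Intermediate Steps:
H(y) = 2 + y
c = 23360 (c = 32 + 8*(9 - 63)² = 32 + 8*(-54)² = 32 + 8*2916 = 32 + 23328 = 23360)
((H(58) + 7538)/(c - 24636))/(-761) + 1³/44858 = (((2 + 58) + 7538)/(23360 - 24636))/(-761) + 1³/44858 = ((60 + 7538)/(-1276))*(-1/761) + 1*(1/44858) = (7598*(-1/1276))*(-1/761) + 1/44858 = -131/22*(-1/761) + 1/44858 = 131/16742 + 1/44858 = 133935/17068469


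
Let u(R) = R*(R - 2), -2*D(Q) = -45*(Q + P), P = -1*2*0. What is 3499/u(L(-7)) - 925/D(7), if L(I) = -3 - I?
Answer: 217477/504 ≈ 431.50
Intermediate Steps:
P = 0 (P = -2*0 = 0)
D(Q) = 45*Q/2 (D(Q) = -(-45)*(Q + 0)/2 = -(-45)*Q/2 = 45*Q/2)
u(R) = R*(-2 + R)
3499/u(L(-7)) - 925/D(7) = 3499/(((-3 - 1*(-7))*(-2 + (-3 - 1*(-7))))) - 925/((45/2)*7) = 3499/(((-3 + 7)*(-2 + (-3 + 7)))) - 925/315/2 = 3499/((4*(-2 + 4))) - 925*2/315 = 3499/((4*2)) - 370/63 = 3499/8 - 370/63 = 217477/504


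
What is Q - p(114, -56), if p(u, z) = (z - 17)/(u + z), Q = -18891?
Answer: -1095605/58 ≈ -18890.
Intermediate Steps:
p(u, z) = (-17 + z)/(u + z)
Q - p(114, -56) = -18891 - (-17 - 56)/(114 - 56) = -18891 - (-73)/58 = -18891 - 1*(-73/58) = -18891 + 73/58 = -1095605/58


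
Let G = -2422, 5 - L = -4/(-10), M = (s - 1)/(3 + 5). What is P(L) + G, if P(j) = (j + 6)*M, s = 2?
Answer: -96827/40 ≈ -2420.7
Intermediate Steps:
M = 1/8 (M = (2 - 1)/(3 + 5) = 1/8 ≈ 0.12500)
L = 23/5 (L = 5 - (-4)/(-10) = 5 - (-4)*(-1)/10 = 5 - 1*2/5 = 5 - 2/5 = 23/5 ≈ 4.6000)
P(j) = 3/4 + j/8 (P(j) = (j + 6)*(1/8) = (6 + j)*(1/8) = 3/4 + j/8)
P(L) + G = (3/4 + (1/8)*(23/5)) - 2422 = (3/4 + 23/40) - 2422 = 53/40 - 2422 = -96827/40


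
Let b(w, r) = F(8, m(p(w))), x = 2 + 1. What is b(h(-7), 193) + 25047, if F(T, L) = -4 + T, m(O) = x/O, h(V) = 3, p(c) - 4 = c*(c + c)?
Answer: 25051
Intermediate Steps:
p(c) = 4 + 2*c**2 (p(c) = 4 + c*(c + c) = 4 + c*(2*c) = 4 + 2*c**2)
x = 3
m(O) = 3/O
b(w, r) = 4 (b(w, r) = -4 + 8 = 4)
b(h(-7), 193) + 25047 = 4 + 25047 = 25051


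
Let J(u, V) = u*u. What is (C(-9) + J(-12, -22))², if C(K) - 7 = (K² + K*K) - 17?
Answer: 87616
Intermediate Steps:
C(K) = -10 + 2*K² (C(K) = 7 + ((K² + K*K) - 17) = 7 + ((K² + K²) - 17) = 7 + (2*K² - 17) = 7 + (-17 + 2*K²) = -10 + 2*K²)
J(u, V) = u²
(C(-9) + J(-12, -22))² = ((-10 + 2*(-9)²) + (-12)²)² = ((-10 + 2*81) + 144)² = ((-10 + 162) + 144)² = (152 + 144)² = 296² = 87616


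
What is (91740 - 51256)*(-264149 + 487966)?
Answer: 9061007428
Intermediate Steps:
(91740 - 51256)*(-264149 + 487966) = 40484*223817 = 9061007428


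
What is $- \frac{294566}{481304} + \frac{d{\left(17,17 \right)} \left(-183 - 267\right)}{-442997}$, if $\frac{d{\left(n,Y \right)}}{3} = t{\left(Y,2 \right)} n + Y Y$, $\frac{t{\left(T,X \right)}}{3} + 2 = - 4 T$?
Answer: $- \frac{1131177863351}{106608114044} \approx -10.611$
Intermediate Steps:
$t{\left(T,X \right)} = -6 - 12 T$ ($t{\left(T,X \right)} = -6 + 3 \left(- 4 T\right) = -6 - 12 T$)
$d{\left(n,Y \right)} = 3 Y^{2} + 3 n \left(-6 - 12 Y\right)$ ($d{\left(n,Y \right)} = 3 \left(\left(-6 - 12 Y\right) n + Y Y\right) = 3 \left(n \left(-6 - 12 Y\right) + Y^{2}\right) = 3 \left(Y^{2} + n \left(-6 - 12 Y\right)\right) = 3 Y^{2} + 3 n \left(-6 - 12 Y\right)$)
$- \frac{294566}{481304} + \frac{d{\left(17,17 \right)} \left(-183 - 267\right)}{-442997} = - \frac{294566}{481304} + \frac{\left(3 \cdot 17^{2} - 306 \left(1 + 2 \cdot 17\right)\right) \left(-183 - 267\right)}{-442997} = \left(-294566\right) \frac{1}{481304} + \left(3 \cdot 289 - 306 \left(1 + 34\right)\right) \left(-450\right) \left(- \frac{1}{442997}\right) = - \frac{147283}{240652} + \left(867 - 306 \cdot 35\right) \left(-450\right) \left(- \frac{1}{442997}\right) = - \frac{147283}{240652} + \left(867 - 10710\right) \left(-450\right) \left(- \frac{1}{442997}\right) = - \frac{147283}{240652} + \left(-9843\right) \left(-450\right) \left(- \frac{1}{442997}\right) = - \frac{147283}{240652} + 4429350 \left(- \frac{1}{442997}\right) = - \frac{147283}{240652} - \frac{4429350}{442997} = - \frac{1131177863351}{106608114044}$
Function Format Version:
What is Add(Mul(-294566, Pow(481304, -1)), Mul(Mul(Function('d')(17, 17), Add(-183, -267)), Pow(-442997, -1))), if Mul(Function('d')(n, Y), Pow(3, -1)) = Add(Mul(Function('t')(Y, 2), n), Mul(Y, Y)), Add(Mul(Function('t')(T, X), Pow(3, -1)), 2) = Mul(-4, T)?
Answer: Rational(-1131177863351, 106608114044) ≈ -10.611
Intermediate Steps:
Function('t')(T, X) = Add(-6, Mul(-12, T)) (Function('t')(T, X) = Add(-6, Mul(3, Mul(-4, T))) = Add(-6, Mul(-12, T)))
Function('d')(n, Y) = Add(Mul(3, Pow(Y, 2)), Mul(3, n, Add(-6, Mul(-12, Y)))) (Function('d')(n, Y) = Mul(3, Add(Mul(Add(-6, Mul(-12, Y)), n), Mul(Y, Y))) = Mul(3, Add(Mul(n, Add(-6, Mul(-12, Y))), Pow(Y, 2))) = Mul(3, Add(Pow(Y, 2), Mul(n, Add(-6, Mul(-12, Y))))) = Add(Mul(3, Pow(Y, 2)), Mul(3, n, Add(-6, Mul(-12, Y)))))
Add(Mul(-294566, Pow(481304, -1)), Mul(Mul(Function('d')(17, 17), Add(-183, -267)), Pow(-442997, -1))) = Add(Mul(-294566, Pow(481304, -1)), Mul(Mul(Add(Mul(3, Pow(17, 2)), Mul(-18, 17, Add(1, Mul(2, 17)))), Add(-183, -267)), Pow(-442997, -1))) = Add(Mul(-294566, Rational(1, 481304)), Mul(Mul(Add(Mul(3, 289), Mul(-18, 17, Add(1, 34))), -450), Rational(-1, 442997))) = Add(Rational(-147283, 240652), Mul(Mul(Add(867, Mul(-18, 17, 35)), -450), Rational(-1, 442997))) = Add(Rational(-147283, 240652), Mul(Mul(Add(867, -10710), -450), Rational(-1, 442997))) = Add(Rational(-147283, 240652), Mul(Mul(-9843, -450), Rational(-1, 442997))) = Add(Rational(-147283, 240652), Mul(4429350, Rational(-1, 442997))) = Add(Rational(-147283, 240652), Rational(-4429350, 442997)) = Rational(-1131177863351, 106608114044)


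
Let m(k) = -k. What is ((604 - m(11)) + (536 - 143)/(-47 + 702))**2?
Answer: 9474084/25 ≈ 3.7896e+5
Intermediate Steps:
((604 - m(11)) + (536 - 143)/(-47 + 702))**2 = ((604 - (-1)*11) + (536 - 143)/(-47 + 702))**2 = ((604 - 1*(-11)) + 393/655)**2 = ((604 + 11) + 393*(1/655))**2 = (615 + 3/5)**2 = (3078/5)**2 = 9474084/25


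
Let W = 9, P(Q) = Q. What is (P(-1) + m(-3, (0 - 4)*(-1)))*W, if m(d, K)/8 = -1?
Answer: -81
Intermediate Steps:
m(d, K) = -8 (m(d, K) = 8*(-1) = -8)
(P(-1) + m(-3, (0 - 4)*(-1)))*W = (-1 - 8)*9 = -9*9 = -81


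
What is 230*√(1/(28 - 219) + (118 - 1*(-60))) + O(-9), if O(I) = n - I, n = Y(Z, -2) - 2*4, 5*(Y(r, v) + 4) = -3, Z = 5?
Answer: -18/5 + 230*√6493427/191 ≈ 3064.9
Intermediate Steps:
Y(r, v) = -23/5 (Y(r, v) = -4 + (⅕)*(-3) = -4 - ⅗ = -23/5)
n = -63/5 (n = -23/5 - 2*4 = -23/5 - 8 = -63/5 ≈ -12.600)
O(I) = -63/5 - I
230*√(1/(28 - 219) + (118 - 1*(-60))) + O(-9) = 230*√(1/(28 - 219) + (118 - 1*(-60))) + (-63/5 - 1*(-9)) = 230*√(1/(-191) + (118 + 60)) + (-63/5 + 9) = 230*√(-1/191 + 178) - 18/5 = 230*√(33997/191) - 18/5 = 230*(√6493427/191) - 18/5 = 230*√6493427/191 - 18/5 = -18/5 + 230*√6493427/191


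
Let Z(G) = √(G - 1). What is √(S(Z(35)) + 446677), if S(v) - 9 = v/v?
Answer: √446687 ≈ 668.35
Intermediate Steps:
Z(G) = √(-1 + G)
S(v) = 10 (S(v) = 9 + v/v = 9 + 1 = 10)
√(S(Z(35)) + 446677) = √(10 + 446677) = √446687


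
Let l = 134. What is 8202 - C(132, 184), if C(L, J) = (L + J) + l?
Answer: 7752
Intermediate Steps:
C(L, J) = 134 + J + L (C(L, J) = (L + J) + 134 = (J + L) + 134 = 134 + J + L)
8202 - C(132, 184) = 8202 - (134 + 184 + 132) = 8202 - 1*450 = 8202 - 450 = 7752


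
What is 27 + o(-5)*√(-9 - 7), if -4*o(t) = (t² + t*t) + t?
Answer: 27 - 45*I ≈ 27.0 - 45.0*I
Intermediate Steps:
o(t) = -t²/2 - t/4 (o(t) = -((t² + t*t) + t)/4 = -((t² + t²) + t)/4 = -(2*t² + t)/4 = -(t + 2*t²)/4 = -t²/2 - t/4)
27 + o(-5)*√(-9 - 7) = 27 + (-¼*(-5)*(1 + 2*(-5)))*√(-9 - 7) = 27 + (-¼*(-5)*(1 - 10))*√(-16) = 27 + (-¼*(-5)*(-9))*(4*I) = 27 - 45*I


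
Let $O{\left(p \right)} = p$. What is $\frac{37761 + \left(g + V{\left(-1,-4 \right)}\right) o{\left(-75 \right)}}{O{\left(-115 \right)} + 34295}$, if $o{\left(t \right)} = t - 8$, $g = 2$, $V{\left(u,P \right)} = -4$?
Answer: $\frac{37927}{34180} \approx 1.1096$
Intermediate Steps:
$o{\left(t \right)} = -8 + t$ ($o{\left(t \right)} = t - 8 = -8 + t$)
$\frac{37761 + \left(g + V{\left(-1,-4 \right)}\right) o{\left(-75 \right)}}{O{\left(-115 \right)} + 34295} = \frac{37761 + \left(2 - 4\right) \left(-8 - 75\right)}{-115 + 34295} = \frac{37761 - -166}{34180} = \left(37761 + 166\right) \frac{1}{34180} = 37927 \cdot \frac{1}{34180} = \frac{37927}{34180}$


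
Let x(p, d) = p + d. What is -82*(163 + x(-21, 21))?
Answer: -13366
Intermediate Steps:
x(p, d) = d + p
-82*(163 + x(-21, 21)) = -82*(163 + (21 - 21)) = -82*(163 + 0) = -82*163 = -13366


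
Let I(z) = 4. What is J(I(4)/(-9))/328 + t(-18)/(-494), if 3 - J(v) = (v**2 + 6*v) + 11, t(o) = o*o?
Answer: -551834/820287 ≈ -0.67273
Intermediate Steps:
t(o) = o**2
J(v) = -8 - v**2 - 6*v (J(v) = 3 - ((v**2 + 6*v) + 11) = 3 - (11 + v**2 + 6*v) = 3 + (-11 - v**2 - 6*v) = -8 - v**2 - 6*v)
J(I(4)/(-9))/328 + t(-18)/(-494) = (-8 - (4/(-9))**2 - 24/(-9))/328 + (-18)**2/(-494) = (-8 - (4*(-1/9))**2 - 24*(-1)/9)*(1/328) + 324*(-1/494) = (-8 - (-4/9)**2 - 6*(-4/9))*(1/328) - 162/247 = (-8 - 1*16/81 + 8/3)*(1/328) - 162/247 = (-8 - 16/81 + 8/3)*(1/328) - 162/247 = -448/81*1/328 - 162/247 = -56/3321 - 162/247 = -551834/820287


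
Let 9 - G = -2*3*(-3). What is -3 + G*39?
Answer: -354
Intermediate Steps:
G = -9 (G = 9 - (-2*3)*(-3) = 9 - (-6)*(-3) = 9 - 1*18 = 9 - 18 = -9)
-3 + G*39 = -3 - 9*39 = -3 - 351 = -354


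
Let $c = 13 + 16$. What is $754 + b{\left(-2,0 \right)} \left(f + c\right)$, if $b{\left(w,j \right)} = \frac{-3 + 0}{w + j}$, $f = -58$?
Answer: $\frac{1421}{2} \approx 710.5$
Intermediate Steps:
$b{\left(w,j \right)} = - \frac{3}{j + w}$
$c = 29$
$754 + b{\left(-2,0 \right)} \left(f + c\right) = 754 + - \frac{3}{0 - 2} \left(-58 + 29\right) = 754 + - \frac{3}{-2} \left(-29\right) = 754 + \left(-3\right) \left(- \frac{1}{2}\right) \left(-29\right) = 754 + \frac{3}{2} \left(-29\right) = 754 - \frac{87}{2} = \frac{1421}{2}$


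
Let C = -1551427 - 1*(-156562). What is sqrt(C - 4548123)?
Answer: 6*I*sqrt(165083) ≈ 2437.8*I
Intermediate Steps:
C = -1394865 (C = -1551427 + 156562 = -1394865)
sqrt(C - 4548123) = sqrt(-1394865 - 4548123) = sqrt(-5942988) = 6*I*sqrt(165083)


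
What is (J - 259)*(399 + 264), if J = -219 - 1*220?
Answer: -462774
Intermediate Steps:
J = -439 (J = -219 - 220 = -439)
(J - 259)*(399 + 264) = (-439 - 259)*(399 + 264) = -698*663 = -462774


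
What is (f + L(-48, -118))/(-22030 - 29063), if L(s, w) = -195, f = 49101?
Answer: -5434/5677 ≈ -0.95720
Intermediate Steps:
(f + L(-48, -118))/(-22030 - 29063) = (49101 - 195)/(-22030 - 29063) = 48906/(-51093) = 48906*(-1/51093) = -5434/5677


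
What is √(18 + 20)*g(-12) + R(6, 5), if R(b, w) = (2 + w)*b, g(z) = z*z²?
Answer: 42 - 1728*√38 ≈ -10610.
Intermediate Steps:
g(z) = z³
R(b, w) = b*(2 + w)
√(18 + 20)*g(-12) + R(6, 5) = √(18 + 20)*(-12)³ + 6*(2 + 5) = √38*(-1728) + 6*7 = -1728*√38 + 42 = 42 - 1728*√38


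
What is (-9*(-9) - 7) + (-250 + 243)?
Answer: 67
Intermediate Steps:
(-9*(-9) - 7) + (-250 + 243) = (81 - 7) - 7 = 74 - 7 = 67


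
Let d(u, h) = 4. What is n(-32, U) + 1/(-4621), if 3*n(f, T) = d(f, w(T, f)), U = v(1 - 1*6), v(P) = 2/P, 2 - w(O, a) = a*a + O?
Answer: 18481/13863 ≈ 1.3331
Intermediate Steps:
w(O, a) = 2 - O - a² (w(O, a) = 2 - (a*a + O) = 2 - (a² + O) = 2 - (O + a²) = 2 + (-O - a²) = 2 - O - a²)
U = -⅖ (U = 2/(1 - 1*6) = 2/(1 - 6) = 2/(-5) = 2*(-⅕) = -⅖ ≈ -0.40000)
n(f, T) = 4/3 (n(f, T) = (⅓)*4 = 4/3)
n(-32, U) + 1/(-4621) = 4/3 + 1/(-4621) = 4/3 - 1/4621 = 18481/13863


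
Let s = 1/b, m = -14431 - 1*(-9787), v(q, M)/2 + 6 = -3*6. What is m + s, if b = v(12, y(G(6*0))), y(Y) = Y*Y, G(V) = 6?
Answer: -222913/48 ≈ -4644.0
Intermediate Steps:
y(Y) = Y²
v(q, M) = -48 (v(q, M) = -12 + 2*(-3*6) = -12 + 2*(-18) = -12 - 36 = -48)
b = -48
m = -4644 (m = -14431 + 9787 = -4644)
s = -1/48 (s = 1/(-48) = -1/48 ≈ -0.020833)
m + s = -4644 - 1/48 = -222913/48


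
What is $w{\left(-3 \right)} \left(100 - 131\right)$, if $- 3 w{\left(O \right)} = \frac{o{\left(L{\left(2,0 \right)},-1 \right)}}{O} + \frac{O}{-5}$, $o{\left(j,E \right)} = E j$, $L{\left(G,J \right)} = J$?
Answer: $\frac{31}{5} \approx 6.2$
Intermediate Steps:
$w{\left(O \right)} = \frac{O}{15}$ ($w{\left(O \right)} = - \frac{\frac{\left(-1\right) 0}{O} + \frac{O}{-5}}{3} = - \frac{\frac{0}{O} + O \left(- \frac{1}{5}\right)}{3} = - \frac{0 - \frac{O}{5}}{3} = - \frac{\left(- \frac{1}{5}\right) O}{3} = \frac{O}{15}$)
$w{\left(-3 \right)} \left(100 - 131\right) = \frac{1}{15} \left(-3\right) \left(100 - 131\right) = \left(- \frac{1}{5}\right) \left(-31\right) = \frac{31}{5}$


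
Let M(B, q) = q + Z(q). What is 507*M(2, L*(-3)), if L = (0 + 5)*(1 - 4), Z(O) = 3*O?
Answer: 91260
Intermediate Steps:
L = -15 (L = 5*(-3) = -15)
M(B, q) = 4*q (M(B, q) = q + 3*q = 4*q)
507*M(2, L*(-3)) = 507*(4*(-15*(-3))) = 507*(4*45) = 507*180 = 91260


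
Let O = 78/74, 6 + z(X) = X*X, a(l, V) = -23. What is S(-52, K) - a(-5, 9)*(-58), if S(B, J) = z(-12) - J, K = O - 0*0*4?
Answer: -44291/37 ≈ -1197.1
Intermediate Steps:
z(X) = -6 + X² (z(X) = -6 + X*X = -6 + X²)
O = 39/37 (O = 78*(1/74) = 39/37 ≈ 1.0541)
K = 39/37 (K = 39/37 - 0*0*4 = 39/37 - 0*4 = 39/37 - 1*0 = 39/37 + 0 = 39/37 ≈ 1.0541)
S(B, J) = 138 - J (S(B, J) = (-6 + (-12)²) - J = (-6 + 144) - J = 138 - J)
S(-52, K) - a(-5, 9)*(-58) = (138 - 1*39/37) - (-23)*(-58) = (138 - 39/37) - 1*1334 = 5067/37 - 1334 = -44291/37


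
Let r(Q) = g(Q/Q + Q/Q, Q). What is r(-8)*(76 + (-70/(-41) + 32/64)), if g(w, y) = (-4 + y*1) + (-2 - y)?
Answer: -19239/41 ≈ -469.24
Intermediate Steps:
g(w, y) = -6 (g(w, y) = (-4 + y) + (-2 - y) = -6)
r(Q) = -6
r(-8)*(76 + (-70/(-41) + 32/64)) = -6*(76 + (-70/(-41) + 32/64)) = -6*(76 + (-70*(-1/41) + 32*(1/64))) = -6*(76 + (70/41 + 1/2)) = -6*(76 + 181/82) = -6*6413/82 = -19239/41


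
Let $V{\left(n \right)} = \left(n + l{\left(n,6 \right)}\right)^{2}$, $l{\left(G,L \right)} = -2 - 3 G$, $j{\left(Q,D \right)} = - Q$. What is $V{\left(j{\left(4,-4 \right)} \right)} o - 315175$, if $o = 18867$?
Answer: $364037$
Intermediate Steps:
$V{\left(n \right)} = \left(-2 - 2 n\right)^{2}$ ($V{\left(n \right)} = \left(n - \left(2 + 3 n\right)\right)^{2} = \left(-2 - 2 n\right)^{2}$)
$V{\left(j{\left(4,-4 \right)} \right)} o - 315175 = 4 \left(1 - 4\right)^{2} \cdot 18867 - 315175 = 4 \left(-3\right)^{2} \cdot 18867 - 315175 = 4 \cdot 9 \cdot 18867 - 315175 = 36 \cdot 18867 - 315175 = 679212 - 315175 = 364037$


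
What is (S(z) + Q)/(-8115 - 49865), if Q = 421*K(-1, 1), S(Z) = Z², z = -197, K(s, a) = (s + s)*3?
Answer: -2791/4460 ≈ -0.62578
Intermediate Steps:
K(s, a) = 6*s (K(s, a) = (2*s)*3 = 6*s)
Q = -2526 (Q = 421*(6*(-1)) = 421*(-6) = -2526)
(S(z) + Q)/(-8115 - 49865) = ((-197)² - 2526)/(-8115 - 49865) = (38809 - 2526)/(-57980) = 36283*(-1/57980) = -2791/4460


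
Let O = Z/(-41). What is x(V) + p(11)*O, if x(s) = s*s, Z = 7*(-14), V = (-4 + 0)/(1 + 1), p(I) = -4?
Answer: -228/41 ≈ -5.5610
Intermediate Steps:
V = -2 (V = -4/2 = -4*1/2 = -2)
Z = -98
O = 98/41 (O = -98/(-41) = -98*(-1/41) = 98/41 ≈ 2.3902)
x(s) = s**2
x(V) + p(11)*O = (-2)**2 - 4*98/41 = 4 - 392/41 = -228/41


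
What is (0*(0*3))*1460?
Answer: 0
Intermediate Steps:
(0*(0*3))*1460 = (0*0)*1460 = 0*1460 = 0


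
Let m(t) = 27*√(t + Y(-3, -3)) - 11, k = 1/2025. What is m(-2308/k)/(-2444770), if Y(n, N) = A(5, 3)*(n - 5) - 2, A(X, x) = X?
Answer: 11/2444770 - 27*I*√4673742/2444770 ≈ 4.4994e-6 - 0.023876*I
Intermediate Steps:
k = 1/2025 ≈ 0.00049383
Y(n, N) = -27 + 5*n (Y(n, N) = 5*(n - 5) - 2 = 5*(-5 + n) - 2 = (-25 + 5*n) - 2 = -27 + 5*n)
m(t) = -11 + 27*√(-42 + t) (m(t) = 27*√(t + (-27 + 5*(-3))) - 11 = 27*√(t + (-27 - 15)) - 11 = 27*√(t - 42) - 11 = 27*√(-42 + t) - 11 = -11 + 27*√(-42 + t))
m(-2308/k)/(-2444770) = (-11 + 27*√(-42 - 2308/1/2025))/(-2444770) = (-11 + 27*√(-42 - 2308*2025))*(-1/2444770) = (-11 + 27*√(-42 - 4673700))*(-1/2444770) = (-11 + 27*√(-4673742))*(-1/2444770) = (-11 + 27*(I*√4673742))*(-1/2444770) = (-11 + 27*I*√4673742)*(-1/2444770) = 11/2444770 - 27*I*√4673742/2444770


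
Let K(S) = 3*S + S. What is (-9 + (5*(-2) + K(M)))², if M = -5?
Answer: 1521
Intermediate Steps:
K(S) = 4*S
(-9 + (5*(-2) + K(M)))² = (-9 + (5*(-2) + 4*(-5)))² = (-9 + (-10 - 20))² = (-9 - 30)² = (-39)² = 1521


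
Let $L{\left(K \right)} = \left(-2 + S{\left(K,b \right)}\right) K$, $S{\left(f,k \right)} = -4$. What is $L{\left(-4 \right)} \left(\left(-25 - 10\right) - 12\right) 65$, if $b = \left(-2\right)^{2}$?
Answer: $-73320$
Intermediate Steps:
$b = 4$
$L{\left(K \right)} = - 6 K$ ($L{\left(K \right)} = \left(-2 - 4\right) K = - 6 K$)
$L{\left(-4 \right)} \left(\left(-25 - 10\right) - 12\right) 65 = \left(-6\right) \left(-4\right) \left(\left(-25 - 10\right) - 12\right) 65 = 24 \left(-35 - 12\right) 65 = 24 \left(-47\right) 65 = \left(-1128\right) 65 = -73320$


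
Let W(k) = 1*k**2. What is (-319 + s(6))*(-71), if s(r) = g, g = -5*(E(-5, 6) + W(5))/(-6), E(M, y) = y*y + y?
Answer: 112109/6 ≈ 18685.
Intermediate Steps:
W(k) = k**2
E(M, y) = y + y**2 (E(M, y) = y**2 + y = y + y**2)
g = 335/6 (g = -5*(6*(1 + 6) + 5**2)/(-6) = -5*(6*7 + 25)*(-1/6) = -5*(42 + 25)*(-1/6) = -5*67*(-1/6) = -335*(-1/6) = 335/6 ≈ 55.833)
s(r) = 335/6
(-319 + s(6))*(-71) = (-319 + 335/6)*(-71) = -1579/6*(-71) = 112109/6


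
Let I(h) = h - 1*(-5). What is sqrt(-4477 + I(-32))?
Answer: 2*I*sqrt(1126) ≈ 67.112*I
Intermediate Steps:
I(h) = 5 + h (I(h) = h + 5 = 5 + h)
sqrt(-4477 + I(-32)) = sqrt(-4477 + (5 - 32)) = sqrt(-4477 - 27) = sqrt(-4504) = 2*I*sqrt(1126)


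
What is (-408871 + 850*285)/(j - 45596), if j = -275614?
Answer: 166621/321210 ≈ 0.51873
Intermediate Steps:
(-408871 + 850*285)/(j - 45596) = (-408871 + 850*285)/(-275614 - 45596) = (-408871 + 242250)/(-321210) = -166621*(-1/321210) = 166621/321210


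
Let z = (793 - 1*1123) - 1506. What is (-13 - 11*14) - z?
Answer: 1669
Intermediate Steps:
z = -1836 (z = (793 - 1123) - 1506 = -330 - 1506 = -1836)
(-13 - 11*14) - z = (-13 - 11*14) - 1*(-1836) = (-13 - 154) + 1836 = -167 + 1836 = 1669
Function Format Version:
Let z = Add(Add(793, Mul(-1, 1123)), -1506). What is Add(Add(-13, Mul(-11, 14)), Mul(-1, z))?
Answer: 1669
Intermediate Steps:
z = -1836 (z = Add(Add(793, -1123), -1506) = Add(-330, -1506) = -1836)
Add(Add(-13, Mul(-11, 14)), Mul(-1, z)) = Add(Add(-13, Mul(-11, 14)), Mul(-1, -1836)) = Add(Add(-13, -154), 1836) = Add(-167, 1836) = 1669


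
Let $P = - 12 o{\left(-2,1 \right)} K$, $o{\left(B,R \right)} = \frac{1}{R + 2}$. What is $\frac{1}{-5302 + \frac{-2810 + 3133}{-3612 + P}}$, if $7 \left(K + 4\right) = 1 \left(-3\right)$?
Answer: $- \frac{1480}{7847093} \approx -0.0001886$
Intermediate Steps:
$o{\left(B,R \right)} = \frac{1}{2 + R}$
$K = - \frac{31}{7}$ ($K = -4 + \frac{1 \left(-3\right)}{7} = -4 + \frac{1}{7} \left(-3\right) = -4 - \frac{3}{7} = - \frac{31}{7} \approx -4.4286$)
$P = \frac{124}{7}$ ($P = - \frac{12}{2 + 1} \left(- \frac{31}{7}\right) = - \frac{12}{3} \left(- \frac{31}{7}\right) = \left(-12\right) \frac{1}{3} \left(- \frac{31}{7}\right) = \left(-4\right) \left(- \frac{31}{7}\right) = \frac{124}{7} \approx 17.714$)
$\frac{1}{-5302 + \frac{-2810 + 3133}{-3612 + P}} = \frac{1}{-5302 + \frac{-2810 + 3133}{-3612 + \frac{124}{7}}} = \frac{1}{-5302 + \frac{323}{- \frac{25160}{7}}} = \frac{1}{-5302 + 323 \left(- \frac{7}{25160}\right)} = \frac{1}{-5302 - \frac{133}{1480}} = \frac{1}{- \frac{7847093}{1480}} = - \frac{1480}{7847093}$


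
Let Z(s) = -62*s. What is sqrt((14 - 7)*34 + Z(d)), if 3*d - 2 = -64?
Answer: sqrt(13674)/3 ≈ 38.979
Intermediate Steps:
d = -62/3 (d = 2/3 + (1/3)*(-64) = 2/3 - 64/3 = -62/3 ≈ -20.667)
sqrt((14 - 7)*34 + Z(d)) = sqrt((14 - 7)*34 - 62*(-62/3)) = sqrt(7*34 + 3844/3) = sqrt(238 + 3844/3) = sqrt(4558/3) = sqrt(13674)/3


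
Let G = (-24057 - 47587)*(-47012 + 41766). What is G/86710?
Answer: 187922212/43355 ≈ 4334.5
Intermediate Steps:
G = 375844424 (G = -71644*(-5246) = 375844424)
G/86710 = 375844424/86710 = 375844424*(1/86710) = 187922212/43355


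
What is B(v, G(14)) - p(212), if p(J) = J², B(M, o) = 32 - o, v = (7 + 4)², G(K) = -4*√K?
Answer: -44912 + 4*√14 ≈ -44897.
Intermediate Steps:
v = 121 (v = 11² = 121)
B(v, G(14)) - p(212) = (32 - (-4)*√14) - 1*212² = (32 + 4*√14) - 1*44944 = (32 + 4*√14) - 44944 = -44912 + 4*√14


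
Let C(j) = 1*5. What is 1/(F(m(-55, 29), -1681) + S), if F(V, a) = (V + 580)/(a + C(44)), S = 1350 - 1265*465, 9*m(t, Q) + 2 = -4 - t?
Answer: -15084/8852427769 ≈ -1.7039e-6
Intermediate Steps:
C(j) = 5
m(t, Q) = -2/3 - t/9 (m(t, Q) = -2/9 + (-4 - t)/9 = -2/9 + (-4/9 - t/9) = -2/3 - t/9)
S = -586875 (S = 1350 - 588225 = -586875)
F(V, a) = (580 + V)/(5 + a) (F(V, a) = (V + 580)/(a + 5) = (580 + V)/(5 + a))
1/(F(m(-55, 29), -1681) + S) = 1/((580 + (-2/3 - 1/9*(-55)))/(5 - 1681) - 586875) = 1/((580 + (-2/3 + 55/9))/(-1676) - 586875) = 1/(-(580 + 49/9)/1676 - 586875) = 1/(-1/1676*5269/9 - 586875) = 1/(-5269/15084 - 586875) = 1/(-8852427769/15084) = -15084/8852427769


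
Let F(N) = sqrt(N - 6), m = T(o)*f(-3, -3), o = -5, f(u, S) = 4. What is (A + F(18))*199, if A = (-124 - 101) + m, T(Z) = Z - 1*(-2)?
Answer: -47163 + 398*sqrt(3) ≈ -46474.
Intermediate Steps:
T(Z) = 2 + Z (T(Z) = Z + 2 = 2 + Z)
m = -12 (m = (2 - 5)*4 = -3*4 = -12)
F(N) = sqrt(-6 + N)
A = -237 (A = (-124 - 101) - 12 = -225 - 12 = -237)
(A + F(18))*199 = (-237 + sqrt(-6 + 18))*199 = (-237 + sqrt(12))*199 = (-237 + 2*sqrt(3))*199 = -47163 + 398*sqrt(3)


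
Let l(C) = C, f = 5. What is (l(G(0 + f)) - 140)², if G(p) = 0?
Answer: 19600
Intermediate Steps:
(l(G(0 + f)) - 140)² = (0 - 140)² = (-140)² = 19600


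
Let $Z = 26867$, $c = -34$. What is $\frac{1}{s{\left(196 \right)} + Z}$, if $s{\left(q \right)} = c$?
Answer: $\frac{1}{26833} \approx 3.7268 \cdot 10^{-5}$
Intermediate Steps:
$s{\left(q \right)} = -34$
$\frac{1}{s{\left(196 \right)} + Z} = \frac{1}{-34 + 26867} = \frac{1}{26833}$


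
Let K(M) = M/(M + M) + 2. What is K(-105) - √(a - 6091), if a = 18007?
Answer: 5/2 - 6*√331 ≈ -106.66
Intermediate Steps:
K(M) = 5/2 (K(M) = M/((2*M)) + 2 = M*(1/(2*M)) + 2 = ½ + 2 = 5/2)
K(-105) - √(a - 6091) = 5/2 - √(18007 - 6091) = 5/2 - √11916 = 5/2 - 6*√331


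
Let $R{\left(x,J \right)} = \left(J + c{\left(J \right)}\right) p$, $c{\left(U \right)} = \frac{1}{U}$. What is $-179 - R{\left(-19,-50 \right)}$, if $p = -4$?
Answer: $- \frac{9477}{25} \approx -379.08$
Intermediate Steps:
$R{\left(x,J \right)} = - 4 J - \frac{4}{J}$ ($R{\left(x,J \right)} = \left(J + \frac{1}{J}\right) \left(-4\right) = - 4 J - \frac{4}{J}$)
$-179 - R{\left(-19,-50 \right)} = -179 - \left(\left(-4\right) \left(-50\right) - \frac{4}{-50}\right) = -179 - \left(200 - - \frac{2}{25}\right) = -179 - \left(200 + \frac{2}{25}\right) = -179 - \frac{5002}{25} = - \frac{9477}{25}$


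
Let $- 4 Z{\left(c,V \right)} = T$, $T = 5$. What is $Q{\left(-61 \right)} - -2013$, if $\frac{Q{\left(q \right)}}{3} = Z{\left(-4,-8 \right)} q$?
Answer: $\frac{8967}{4} \approx 2241.8$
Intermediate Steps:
$Z{\left(c,V \right)} = - \frac{5}{4}$ ($Z{\left(c,V \right)} = \left(- \frac{1}{4}\right) 5 = - \frac{5}{4}$)
$Q{\left(q \right)} = - \frac{15 q}{4}$ ($Q{\left(q \right)} = 3 \left(- \frac{5 q}{4}\right) = - \frac{15 q}{4}$)
$Q{\left(-61 \right)} - -2013 = \left(- \frac{15}{4}\right) \left(-61\right) - -2013 = \frac{915}{4} + 2013 = \frac{8967}{4}$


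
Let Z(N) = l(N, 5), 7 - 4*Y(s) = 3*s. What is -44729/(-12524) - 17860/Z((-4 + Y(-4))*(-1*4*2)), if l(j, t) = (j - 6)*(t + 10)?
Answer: 11586493/112716 ≈ 102.79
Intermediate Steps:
Y(s) = 7/4 - 3*s/4
l(j, t) = (-6 + j)*(10 + t)
Z(N) = -90 + 15*N (Z(N) = -60 - 6*5 + 10*N + N*5 = -60 - 30 + 10*N + 5*N = -90 + 15*N)
-44729/(-12524) - 17860/Z((-4 + Y(-4))*(-1*4*2)) = -44729/(-12524) - 17860/(-90 + 15*((-4 + (7/4 - ¾*(-4)))*(-1*4*2))) = -44729*(-1/12524) - 17860/(-90 + 15*((-4 + (7/4 + 3))*(-4*2))) = 44729/12524 - 17860/(-90 + 15*((-4 + 19/4)*(-8))) = 44729/12524 - 17860/(-90 + 15*((¾)*(-8))) = 44729/12524 - 17860/(-90 + 15*(-6)) = 44729/12524 - 17860/(-90 - 90) = 44729/12524 - 17860/(-180) = 44729/12524 - 17860*(-1/180) = 44729/12524 + 893/9 = 11586493/112716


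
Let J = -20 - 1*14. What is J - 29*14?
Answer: -440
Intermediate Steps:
J = -34 (J = -20 - 14 = -34)
J - 29*14 = -34 - 29*14 = -34 - 406 = -440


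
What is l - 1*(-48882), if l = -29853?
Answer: 19029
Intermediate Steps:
l - 1*(-48882) = -29853 - 1*(-48882) = -29853 + 48882 = 19029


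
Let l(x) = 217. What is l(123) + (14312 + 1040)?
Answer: 15569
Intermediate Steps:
l(123) + (14312 + 1040) = 217 + (14312 + 1040) = 217 + 15352 = 15569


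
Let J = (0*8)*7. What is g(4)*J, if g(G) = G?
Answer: 0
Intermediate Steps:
J = 0 (J = 0*7 = 0)
g(4)*J = 4*0 = 0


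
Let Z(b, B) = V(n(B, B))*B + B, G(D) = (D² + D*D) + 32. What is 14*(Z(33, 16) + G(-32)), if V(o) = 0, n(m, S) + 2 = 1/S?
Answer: 29344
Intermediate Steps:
n(m, S) = -2 + 1/S
G(D) = 32 + 2*D² (G(D) = (D² + D²) + 32 = 2*D² + 32 = 32 + 2*D²)
Z(b, B) = B (Z(b, B) = 0*B + B = 0 + B = B)
14*(Z(33, 16) + G(-32)) = 14*(16 + (32 + 2*(-32)²)) = 14*(16 + (32 + 2*1024)) = 14*(16 + (32 + 2048)) = 14*(16 + 2080) = 14*2096 = 29344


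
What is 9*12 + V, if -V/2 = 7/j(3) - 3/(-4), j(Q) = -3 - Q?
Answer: 653/6 ≈ 108.83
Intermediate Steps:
V = ⅚ (V = -2*(7/(-3 - 1*3) - 3/(-4)) = -2*(7/(-3 - 3) - 3*(-¼)) = -2*(7/(-6) + ¾) = -2*(7*(-⅙) + ¾) = -2*(-7/6 + ¾) = -2*(-5/12) = ⅚ ≈ 0.83333)
9*12 + V = 9*12 + ⅚ = 108 + ⅚ = 653/6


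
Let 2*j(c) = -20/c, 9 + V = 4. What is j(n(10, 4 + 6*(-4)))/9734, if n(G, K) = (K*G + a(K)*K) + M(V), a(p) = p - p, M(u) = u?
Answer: 1/199547 ≈ 5.0114e-6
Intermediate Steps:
V = -5 (V = -9 + 4 = -5)
a(p) = 0
n(G, K) = -5 + G*K (n(G, K) = (K*G + 0*K) - 5 = (G*K + 0) - 5 = G*K - 5 = -5 + G*K)
j(c) = -10/c (j(c) = (-20/c)/2 = -10/c)
j(n(10, 4 + 6*(-4)))/9734 = -10/(-5 + 10*(4 + 6*(-4)))/9734 = -10/(-5 + 10*(4 - 24))*(1/9734) = -10/(-5 + 10*(-20))*(1/9734) = -10/(-5 - 200)*(1/9734) = -10/(-205)*(1/9734) = -10*(-1/205)*(1/9734) = (2/41)*(1/9734) = 1/199547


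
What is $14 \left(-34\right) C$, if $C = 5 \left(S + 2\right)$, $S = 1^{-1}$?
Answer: $-7140$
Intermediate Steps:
$S = 1$
$C = 15$ ($C = 5 \left(1 + 2\right) = 5 \cdot 3 = 15$)
$14 \left(-34\right) C = 14 \left(-34\right) 15 = \left(-476\right) 15 = -7140$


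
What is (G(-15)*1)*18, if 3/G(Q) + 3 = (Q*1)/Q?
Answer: -27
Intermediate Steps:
G(Q) = -3/2 (G(Q) = 3/(-3 + (Q*1)/Q) = 3/(-3 + Q/Q) = 3/(-3 + 1) = 3/(-2) = 3*(-½) = -3/2)
(G(-15)*1)*18 = -3/2*1*18 = -3/2*18 = -27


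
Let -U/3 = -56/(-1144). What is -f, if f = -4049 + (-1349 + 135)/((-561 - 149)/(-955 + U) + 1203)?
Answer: 166470019329/41103622 ≈ 4050.0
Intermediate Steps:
U = -21/143 (U = -(-168)/(-1144) = -(-168)*(-1)/1144 = -3*7/143 = -21/143 ≈ -0.14685)
f = -166470019329/41103622 (f = -4049 + (-1349 + 135)/((-561 - 149)/(-955 - 21/143) + 1203) = -4049 - 1214/(-710/(-136586/143) + 1203) = -4049 - 1214/(-710*(-143/136586) + 1203) = -4049 - 1214/(50765/68293 + 1203) = -4049 - 1214/82207244/68293 = -4049 - 1214*68293/82207244 = -4049 - 41453851/41103622 = -166470019329/41103622 ≈ -4050.0)
-f = -1*(-166470019329/41103622) = 166470019329/41103622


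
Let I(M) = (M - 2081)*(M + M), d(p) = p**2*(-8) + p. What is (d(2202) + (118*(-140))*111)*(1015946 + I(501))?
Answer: 23041338747300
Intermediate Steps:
d(p) = p - 8*p**2 (d(p) = -8*p**2 + p = p - 8*p**2)
I(M) = 2*M*(-2081 + M) (I(M) = (-2081 + M)*(2*M) = 2*M*(-2081 + M))
(d(2202) + (118*(-140))*111)*(1015946 + I(501)) = (2202*(1 - 8*2202) + (118*(-140))*111)*(1015946 + 2*501*(-2081 + 501)) = (2202*(1 - 17616) - 16520*111)*(1015946 + 2*501*(-1580)) = (2202*(-17615) - 1833720)*(1015946 - 1583160) = (-38788230 - 1833720)*(-567214) = -40621950*(-567214) = 23041338747300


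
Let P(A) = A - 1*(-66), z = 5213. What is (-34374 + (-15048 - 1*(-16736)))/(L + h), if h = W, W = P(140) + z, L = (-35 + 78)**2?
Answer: -16343/3634 ≈ -4.4972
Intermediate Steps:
P(A) = 66 + A (P(A) = A + 66 = 66 + A)
L = 1849 (L = 43**2 = 1849)
W = 5419 (W = (66 + 140) + 5213 = 206 + 5213 = 5419)
h = 5419
(-34374 + (-15048 - 1*(-16736)))/(L + h) = (-34374 + (-15048 - 1*(-16736)))/(1849 + 5419) = (-34374 + (-15048 + 16736))/7268 = (-34374 + 1688)*(1/7268) = -32686*1/7268 = -16343/3634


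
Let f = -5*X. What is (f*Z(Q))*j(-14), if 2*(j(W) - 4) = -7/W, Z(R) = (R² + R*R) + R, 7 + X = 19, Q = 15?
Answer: -118575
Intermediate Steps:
X = 12 (X = -7 + 19 = 12)
Z(R) = R + 2*R² (Z(R) = (R² + R²) + R = 2*R² + R = R + 2*R²)
j(W) = 4 - 7/(2*W) (j(W) = 4 + (-7/W)/2 = 4 - 7/(2*W))
f = -60 (f = -5*12 = -60)
(f*Z(Q))*j(-14) = (-900*(1 + 2*15))*(4 - 7/2/(-14)) = (-900*(1 + 30))*(4 - 7/2*(-1/14)) = (-900*31)*(4 + ¼) = -60*465*(17/4) = -27900*17/4 = -118575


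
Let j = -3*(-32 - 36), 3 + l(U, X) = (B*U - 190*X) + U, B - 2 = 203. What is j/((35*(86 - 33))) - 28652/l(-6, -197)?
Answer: -45766496/67134305 ≈ -0.68172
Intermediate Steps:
B = 205 (B = 2 + 203 = 205)
l(U, X) = -3 - 190*X + 206*U (l(U, X) = -3 + ((205*U - 190*X) + U) = -3 + ((-190*X + 205*U) + U) = -3 + (-190*X + 206*U) = -3 - 190*X + 206*U)
j = 204 (j = -3*(-68) = 204)
j/((35*(86 - 33))) - 28652/l(-6, -197) = 204/((35*(86 - 33))) - 28652/(-3 - 190*(-197) + 206*(-6)) = 204/((35*53)) - 28652/(-3 + 37430 - 1236) = 204/1855 - 28652/36191 = -45766496/67134305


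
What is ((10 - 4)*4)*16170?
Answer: 388080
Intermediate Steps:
((10 - 4)*4)*16170 = (6*4)*16170 = 24*16170 = 388080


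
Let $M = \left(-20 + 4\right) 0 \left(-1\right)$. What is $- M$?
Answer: $0$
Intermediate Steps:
$M = 0$ ($M = \left(-16\right) 0 \left(-1\right) = 0 \left(-1\right) = 0$)
$- M = \left(-1\right) 0 = 0$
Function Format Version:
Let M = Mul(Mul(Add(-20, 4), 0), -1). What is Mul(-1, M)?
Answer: 0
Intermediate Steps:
M = 0 (M = Mul(Mul(-16, 0), -1) = Mul(0, -1) = 0)
Mul(-1, M) = Mul(-1, 0) = 0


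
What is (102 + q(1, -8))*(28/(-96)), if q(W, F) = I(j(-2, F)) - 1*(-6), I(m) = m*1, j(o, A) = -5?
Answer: -721/24 ≈ -30.042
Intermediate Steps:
I(m) = m
q(W, F) = 1 (q(W, F) = -5 - 1*(-6) = -5 + 6 = 1)
(102 + q(1, -8))*(28/(-96)) = (102 + 1)*(28/(-96)) = 103*(28*(-1/96)) = 103*(-7/24) = -721/24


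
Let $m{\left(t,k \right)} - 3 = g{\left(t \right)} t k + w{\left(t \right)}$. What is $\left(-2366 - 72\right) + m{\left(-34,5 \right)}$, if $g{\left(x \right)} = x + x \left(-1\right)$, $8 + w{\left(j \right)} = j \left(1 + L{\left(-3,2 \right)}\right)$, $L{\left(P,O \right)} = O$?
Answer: $-2545$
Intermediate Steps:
$w{\left(j \right)} = -8 + 3 j$ ($w{\left(j \right)} = -8 + j \left(1 + 2\right) = -8 + j 3 = -8 + 3 j$)
$g{\left(x \right)} = 0$ ($g{\left(x \right)} = x - x = 0$)
$m{\left(t,k \right)} = -5 + 3 t$ ($m{\left(t,k \right)} = 3 + \left(0 t k + \left(-8 + 3 t\right)\right) = 3 + \left(0 k + \left(-8 + 3 t\right)\right) = 3 + \left(0 + \left(-8 + 3 t\right)\right) = 3 + \left(-8 + 3 t\right) = -5 + 3 t$)
$\left(-2366 - 72\right) + m{\left(-34,5 \right)} = \left(-2366 - 72\right) + \left(-5 + 3 \left(-34\right)\right) = -2438 - 107 = -2545$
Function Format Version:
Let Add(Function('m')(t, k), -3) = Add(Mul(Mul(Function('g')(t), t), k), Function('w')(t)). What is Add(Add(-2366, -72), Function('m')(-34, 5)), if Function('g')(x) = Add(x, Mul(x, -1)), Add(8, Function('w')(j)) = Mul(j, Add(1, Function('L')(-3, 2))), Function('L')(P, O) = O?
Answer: -2545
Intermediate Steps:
Function('w')(j) = Add(-8, Mul(3, j)) (Function('w')(j) = Add(-8, Mul(j, Add(1, 2))) = Add(-8, Mul(j, 3)) = Add(-8, Mul(3, j)))
Function('g')(x) = 0 (Function('g')(x) = Add(x, Mul(-1, x)) = 0)
Function('m')(t, k) = Add(-5, Mul(3, t)) (Function('m')(t, k) = Add(3, Add(Mul(Mul(0, t), k), Add(-8, Mul(3, t)))) = Add(3, Add(Mul(0, k), Add(-8, Mul(3, t)))) = Add(3, Add(0, Add(-8, Mul(3, t)))) = Add(3, Add(-8, Mul(3, t))) = Add(-5, Mul(3, t)))
Add(Add(-2366, -72), Function('m')(-34, 5)) = Add(Add(-2366, -72), Add(-5, Mul(3, -34))) = Add(-2438, Add(-5, -102)) = Add(-2438, -107) = -2545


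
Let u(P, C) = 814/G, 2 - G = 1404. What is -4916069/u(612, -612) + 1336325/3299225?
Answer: 454786887367932/53711383 ≈ 8.4672e+6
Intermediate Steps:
G = -1402 (G = 2 - 1*1404 = 2 - 1404 = -1402)
u(P, C) = -407/701 (u(P, C) = 814/(-1402) = 814*(-1/1402) = -407/701)
-4916069/u(612, -612) + 1336325/3299225 = -4916069/(-407/701) + 1336325/3299225 = -4916069*(-701/407) + 1336325*(1/3299225) = 3446164369/407 + 53453/131969 = 454786887367932/53711383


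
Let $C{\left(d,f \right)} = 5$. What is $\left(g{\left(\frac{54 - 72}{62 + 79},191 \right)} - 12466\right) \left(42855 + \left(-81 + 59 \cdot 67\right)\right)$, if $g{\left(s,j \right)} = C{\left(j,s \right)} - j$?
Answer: $-591190004$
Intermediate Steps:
$g{\left(s,j \right)} = 5 - j$
$\left(g{\left(\frac{54 - 72}{62 + 79},191 \right)} - 12466\right) \left(42855 + \left(-81 + 59 \cdot 67\right)\right) = \left(\left(5 - 191\right) - 12466\right) \left(42855 + \left(-81 + 59 \cdot 67\right)\right) = \left(\left(5 - 191\right) - 12466\right) \left(42855 + \left(-81 + 3953\right)\right) = \left(-186 - 12466\right) \left(42855 + 3872\right) = \left(-12652\right) 46727 = -591190004$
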